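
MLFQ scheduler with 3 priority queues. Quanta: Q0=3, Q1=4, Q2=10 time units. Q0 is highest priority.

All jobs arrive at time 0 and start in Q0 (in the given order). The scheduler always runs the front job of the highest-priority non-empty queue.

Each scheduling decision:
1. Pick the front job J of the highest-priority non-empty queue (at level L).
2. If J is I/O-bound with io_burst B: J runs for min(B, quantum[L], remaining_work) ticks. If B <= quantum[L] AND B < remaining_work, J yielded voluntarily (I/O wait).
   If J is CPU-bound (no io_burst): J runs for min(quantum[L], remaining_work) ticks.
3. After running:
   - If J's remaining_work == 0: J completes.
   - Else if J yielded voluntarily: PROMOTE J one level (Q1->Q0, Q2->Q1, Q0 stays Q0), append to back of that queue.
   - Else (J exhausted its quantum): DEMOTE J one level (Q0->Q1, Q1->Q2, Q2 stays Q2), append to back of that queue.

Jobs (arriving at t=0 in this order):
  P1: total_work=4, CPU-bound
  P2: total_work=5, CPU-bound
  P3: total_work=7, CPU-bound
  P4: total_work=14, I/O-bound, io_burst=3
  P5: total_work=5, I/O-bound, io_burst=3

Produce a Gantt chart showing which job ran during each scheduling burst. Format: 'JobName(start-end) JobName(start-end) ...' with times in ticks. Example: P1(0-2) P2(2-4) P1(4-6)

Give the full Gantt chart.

Answer: P1(0-3) P2(3-6) P3(6-9) P4(9-12) P5(12-15) P4(15-18) P5(18-20) P4(20-23) P4(23-26) P4(26-28) P1(28-29) P2(29-31) P3(31-35)

Derivation:
t=0-3: P1@Q0 runs 3, rem=1, quantum used, demote→Q1. Q0=[P2,P3,P4,P5] Q1=[P1] Q2=[]
t=3-6: P2@Q0 runs 3, rem=2, quantum used, demote→Q1. Q0=[P3,P4,P5] Q1=[P1,P2] Q2=[]
t=6-9: P3@Q0 runs 3, rem=4, quantum used, demote→Q1. Q0=[P4,P5] Q1=[P1,P2,P3] Q2=[]
t=9-12: P4@Q0 runs 3, rem=11, I/O yield, promote→Q0. Q0=[P5,P4] Q1=[P1,P2,P3] Q2=[]
t=12-15: P5@Q0 runs 3, rem=2, I/O yield, promote→Q0. Q0=[P4,P5] Q1=[P1,P2,P3] Q2=[]
t=15-18: P4@Q0 runs 3, rem=8, I/O yield, promote→Q0. Q0=[P5,P4] Q1=[P1,P2,P3] Q2=[]
t=18-20: P5@Q0 runs 2, rem=0, completes. Q0=[P4] Q1=[P1,P2,P3] Q2=[]
t=20-23: P4@Q0 runs 3, rem=5, I/O yield, promote→Q0. Q0=[P4] Q1=[P1,P2,P3] Q2=[]
t=23-26: P4@Q0 runs 3, rem=2, I/O yield, promote→Q0. Q0=[P4] Q1=[P1,P2,P3] Q2=[]
t=26-28: P4@Q0 runs 2, rem=0, completes. Q0=[] Q1=[P1,P2,P3] Q2=[]
t=28-29: P1@Q1 runs 1, rem=0, completes. Q0=[] Q1=[P2,P3] Q2=[]
t=29-31: P2@Q1 runs 2, rem=0, completes. Q0=[] Q1=[P3] Q2=[]
t=31-35: P3@Q1 runs 4, rem=0, completes. Q0=[] Q1=[] Q2=[]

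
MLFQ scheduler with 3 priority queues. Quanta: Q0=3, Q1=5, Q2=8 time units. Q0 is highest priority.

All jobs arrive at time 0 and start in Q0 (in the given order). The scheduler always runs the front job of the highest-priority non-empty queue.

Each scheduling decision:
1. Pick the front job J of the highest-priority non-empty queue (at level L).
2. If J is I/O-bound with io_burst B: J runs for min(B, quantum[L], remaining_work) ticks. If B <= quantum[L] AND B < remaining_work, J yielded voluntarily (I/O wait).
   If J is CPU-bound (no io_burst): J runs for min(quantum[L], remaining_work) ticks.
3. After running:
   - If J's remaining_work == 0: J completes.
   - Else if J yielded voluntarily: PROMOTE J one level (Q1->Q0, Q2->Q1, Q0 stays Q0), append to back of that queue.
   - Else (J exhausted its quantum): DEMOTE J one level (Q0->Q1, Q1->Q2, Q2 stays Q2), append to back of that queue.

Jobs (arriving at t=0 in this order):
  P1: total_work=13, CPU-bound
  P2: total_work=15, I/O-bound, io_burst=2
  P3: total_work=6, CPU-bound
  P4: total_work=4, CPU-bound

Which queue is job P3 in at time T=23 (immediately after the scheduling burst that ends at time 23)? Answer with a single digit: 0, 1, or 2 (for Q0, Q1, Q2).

t=0-3: P1@Q0 runs 3, rem=10, quantum used, demote→Q1. Q0=[P2,P3,P4] Q1=[P1] Q2=[]
t=3-5: P2@Q0 runs 2, rem=13, I/O yield, promote→Q0. Q0=[P3,P4,P2] Q1=[P1] Q2=[]
t=5-8: P3@Q0 runs 3, rem=3, quantum used, demote→Q1. Q0=[P4,P2] Q1=[P1,P3] Q2=[]
t=8-11: P4@Q0 runs 3, rem=1, quantum used, demote→Q1. Q0=[P2] Q1=[P1,P3,P4] Q2=[]
t=11-13: P2@Q0 runs 2, rem=11, I/O yield, promote→Q0. Q0=[P2] Q1=[P1,P3,P4] Q2=[]
t=13-15: P2@Q0 runs 2, rem=9, I/O yield, promote→Q0. Q0=[P2] Q1=[P1,P3,P4] Q2=[]
t=15-17: P2@Q0 runs 2, rem=7, I/O yield, promote→Q0. Q0=[P2] Q1=[P1,P3,P4] Q2=[]
t=17-19: P2@Q0 runs 2, rem=5, I/O yield, promote→Q0. Q0=[P2] Q1=[P1,P3,P4] Q2=[]
t=19-21: P2@Q0 runs 2, rem=3, I/O yield, promote→Q0. Q0=[P2] Q1=[P1,P3,P4] Q2=[]
t=21-23: P2@Q0 runs 2, rem=1, I/O yield, promote→Q0. Q0=[P2] Q1=[P1,P3,P4] Q2=[]
t=23-24: P2@Q0 runs 1, rem=0, completes. Q0=[] Q1=[P1,P3,P4] Q2=[]
t=24-29: P1@Q1 runs 5, rem=5, quantum used, demote→Q2. Q0=[] Q1=[P3,P4] Q2=[P1]
t=29-32: P3@Q1 runs 3, rem=0, completes. Q0=[] Q1=[P4] Q2=[P1]
t=32-33: P4@Q1 runs 1, rem=0, completes. Q0=[] Q1=[] Q2=[P1]
t=33-38: P1@Q2 runs 5, rem=0, completes. Q0=[] Q1=[] Q2=[]

Answer: 1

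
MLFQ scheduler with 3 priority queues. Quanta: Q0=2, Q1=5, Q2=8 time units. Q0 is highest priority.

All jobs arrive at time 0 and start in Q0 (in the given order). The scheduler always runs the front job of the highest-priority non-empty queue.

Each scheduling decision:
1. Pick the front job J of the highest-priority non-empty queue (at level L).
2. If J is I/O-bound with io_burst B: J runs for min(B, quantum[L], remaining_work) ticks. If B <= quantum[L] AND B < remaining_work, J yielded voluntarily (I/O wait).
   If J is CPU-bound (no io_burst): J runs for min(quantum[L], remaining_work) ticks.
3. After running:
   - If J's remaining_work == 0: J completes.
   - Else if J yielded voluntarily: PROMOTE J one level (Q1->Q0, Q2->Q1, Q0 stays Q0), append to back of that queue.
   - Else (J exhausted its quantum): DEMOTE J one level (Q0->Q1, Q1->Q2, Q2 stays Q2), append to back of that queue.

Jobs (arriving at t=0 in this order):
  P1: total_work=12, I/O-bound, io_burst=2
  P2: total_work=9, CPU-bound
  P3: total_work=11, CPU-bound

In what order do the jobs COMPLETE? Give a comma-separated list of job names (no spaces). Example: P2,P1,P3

Answer: P1,P2,P3

Derivation:
t=0-2: P1@Q0 runs 2, rem=10, I/O yield, promote→Q0. Q0=[P2,P3,P1] Q1=[] Q2=[]
t=2-4: P2@Q0 runs 2, rem=7, quantum used, demote→Q1. Q0=[P3,P1] Q1=[P2] Q2=[]
t=4-6: P3@Q0 runs 2, rem=9, quantum used, demote→Q1. Q0=[P1] Q1=[P2,P3] Q2=[]
t=6-8: P1@Q0 runs 2, rem=8, I/O yield, promote→Q0. Q0=[P1] Q1=[P2,P3] Q2=[]
t=8-10: P1@Q0 runs 2, rem=6, I/O yield, promote→Q0. Q0=[P1] Q1=[P2,P3] Q2=[]
t=10-12: P1@Q0 runs 2, rem=4, I/O yield, promote→Q0. Q0=[P1] Q1=[P2,P3] Q2=[]
t=12-14: P1@Q0 runs 2, rem=2, I/O yield, promote→Q0. Q0=[P1] Q1=[P2,P3] Q2=[]
t=14-16: P1@Q0 runs 2, rem=0, completes. Q0=[] Q1=[P2,P3] Q2=[]
t=16-21: P2@Q1 runs 5, rem=2, quantum used, demote→Q2. Q0=[] Q1=[P3] Q2=[P2]
t=21-26: P3@Q1 runs 5, rem=4, quantum used, demote→Q2. Q0=[] Q1=[] Q2=[P2,P3]
t=26-28: P2@Q2 runs 2, rem=0, completes. Q0=[] Q1=[] Q2=[P3]
t=28-32: P3@Q2 runs 4, rem=0, completes. Q0=[] Q1=[] Q2=[]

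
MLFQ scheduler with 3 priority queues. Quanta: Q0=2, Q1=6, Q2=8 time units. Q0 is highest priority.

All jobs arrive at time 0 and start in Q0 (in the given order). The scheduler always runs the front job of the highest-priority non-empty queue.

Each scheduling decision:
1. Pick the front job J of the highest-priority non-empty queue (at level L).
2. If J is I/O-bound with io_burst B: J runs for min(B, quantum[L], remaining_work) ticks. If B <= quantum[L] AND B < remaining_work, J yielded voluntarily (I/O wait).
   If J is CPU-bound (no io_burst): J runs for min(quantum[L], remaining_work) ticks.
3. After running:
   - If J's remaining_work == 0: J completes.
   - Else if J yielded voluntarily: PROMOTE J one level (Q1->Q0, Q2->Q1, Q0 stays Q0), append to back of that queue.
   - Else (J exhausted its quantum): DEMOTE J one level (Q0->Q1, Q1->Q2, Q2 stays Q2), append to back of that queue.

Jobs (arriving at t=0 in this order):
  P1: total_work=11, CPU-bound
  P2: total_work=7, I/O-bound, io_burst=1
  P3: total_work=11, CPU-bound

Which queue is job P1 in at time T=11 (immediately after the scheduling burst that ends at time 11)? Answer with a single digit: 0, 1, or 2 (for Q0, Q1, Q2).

t=0-2: P1@Q0 runs 2, rem=9, quantum used, demote→Q1. Q0=[P2,P3] Q1=[P1] Q2=[]
t=2-3: P2@Q0 runs 1, rem=6, I/O yield, promote→Q0. Q0=[P3,P2] Q1=[P1] Q2=[]
t=3-5: P3@Q0 runs 2, rem=9, quantum used, demote→Q1. Q0=[P2] Q1=[P1,P3] Q2=[]
t=5-6: P2@Q0 runs 1, rem=5, I/O yield, promote→Q0. Q0=[P2] Q1=[P1,P3] Q2=[]
t=6-7: P2@Q0 runs 1, rem=4, I/O yield, promote→Q0. Q0=[P2] Q1=[P1,P3] Q2=[]
t=7-8: P2@Q0 runs 1, rem=3, I/O yield, promote→Q0. Q0=[P2] Q1=[P1,P3] Q2=[]
t=8-9: P2@Q0 runs 1, rem=2, I/O yield, promote→Q0. Q0=[P2] Q1=[P1,P3] Q2=[]
t=9-10: P2@Q0 runs 1, rem=1, I/O yield, promote→Q0. Q0=[P2] Q1=[P1,P3] Q2=[]
t=10-11: P2@Q0 runs 1, rem=0, completes. Q0=[] Q1=[P1,P3] Q2=[]
t=11-17: P1@Q1 runs 6, rem=3, quantum used, demote→Q2. Q0=[] Q1=[P3] Q2=[P1]
t=17-23: P3@Q1 runs 6, rem=3, quantum used, demote→Q2. Q0=[] Q1=[] Q2=[P1,P3]
t=23-26: P1@Q2 runs 3, rem=0, completes. Q0=[] Q1=[] Q2=[P3]
t=26-29: P3@Q2 runs 3, rem=0, completes. Q0=[] Q1=[] Q2=[]

Answer: 1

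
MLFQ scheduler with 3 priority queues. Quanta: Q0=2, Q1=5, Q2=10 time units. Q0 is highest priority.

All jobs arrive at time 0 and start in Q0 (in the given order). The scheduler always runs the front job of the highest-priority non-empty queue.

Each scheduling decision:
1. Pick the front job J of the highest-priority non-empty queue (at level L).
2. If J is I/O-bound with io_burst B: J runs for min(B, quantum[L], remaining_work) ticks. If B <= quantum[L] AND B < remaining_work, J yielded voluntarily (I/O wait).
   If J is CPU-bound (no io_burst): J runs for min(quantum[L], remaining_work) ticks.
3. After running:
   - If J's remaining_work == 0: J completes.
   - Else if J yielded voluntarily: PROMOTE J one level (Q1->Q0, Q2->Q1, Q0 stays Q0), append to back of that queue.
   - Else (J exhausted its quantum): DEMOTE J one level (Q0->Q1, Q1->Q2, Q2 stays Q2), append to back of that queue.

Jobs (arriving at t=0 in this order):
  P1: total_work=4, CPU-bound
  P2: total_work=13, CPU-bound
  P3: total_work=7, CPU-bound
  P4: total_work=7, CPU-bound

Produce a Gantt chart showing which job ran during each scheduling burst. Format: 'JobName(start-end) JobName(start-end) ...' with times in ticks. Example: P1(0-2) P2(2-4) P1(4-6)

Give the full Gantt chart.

t=0-2: P1@Q0 runs 2, rem=2, quantum used, demote→Q1. Q0=[P2,P3,P4] Q1=[P1] Q2=[]
t=2-4: P2@Q0 runs 2, rem=11, quantum used, demote→Q1. Q0=[P3,P4] Q1=[P1,P2] Q2=[]
t=4-6: P3@Q0 runs 2, rem=5, quantum used, demote→Q1. Q0=[P4] Q1=[P1,P2,P3] Q2=[]
t=6-8: P4@Q0 runs 2, rem=5, quantum used, demote→Q1. Q0=[] Q1=[P1,P2,P3,P4] Q2=[]
t=8-10: P1@Q1 runs 2, rem=0, completes. Q0=[] Q1=[P2,P3,P4] Q2=[]
t=10-15: P2@Q1 runs 5, rem=6, quantum used, demote→Q2. Q0=[] Q1=[P3,P4] Q2=[P2]
t=15-20: P3@Q1 runs 5, rem=0, completes. Q0=[] Q1=[P4] Q2=[P2]
t=20-25: P4@Q1 runs 5, rem=0, completes. Q0=[] Q1=[] Q2=[P2]
t=25-31: P2@Q2 runs 6, rem=0, completes. Q0=[] Q1=[] Q2=[]

Answer: P1(0-2) P2(2-4) P3(4-6) P4(6-8) P1(8-10) P2(10-15) P3(15-20) P4(20-25) P2(25-31)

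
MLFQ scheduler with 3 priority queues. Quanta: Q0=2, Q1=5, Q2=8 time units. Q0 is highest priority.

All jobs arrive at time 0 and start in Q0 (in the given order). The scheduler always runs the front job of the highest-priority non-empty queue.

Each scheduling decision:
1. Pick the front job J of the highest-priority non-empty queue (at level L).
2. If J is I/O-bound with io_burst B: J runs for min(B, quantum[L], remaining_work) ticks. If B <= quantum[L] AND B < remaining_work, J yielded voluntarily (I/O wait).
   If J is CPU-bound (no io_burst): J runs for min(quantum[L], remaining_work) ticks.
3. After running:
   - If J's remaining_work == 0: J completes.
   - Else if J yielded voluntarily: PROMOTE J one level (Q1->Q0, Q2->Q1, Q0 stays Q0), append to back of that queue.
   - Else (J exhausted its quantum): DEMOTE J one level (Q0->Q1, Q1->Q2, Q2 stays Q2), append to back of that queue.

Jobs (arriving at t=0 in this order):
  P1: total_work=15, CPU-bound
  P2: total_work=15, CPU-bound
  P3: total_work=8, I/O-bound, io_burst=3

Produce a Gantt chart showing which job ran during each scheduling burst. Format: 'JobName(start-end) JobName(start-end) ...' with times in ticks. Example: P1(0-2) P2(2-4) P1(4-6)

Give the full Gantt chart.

Answer: P1(0-2) P2(2-4) P3(4-6) P1(6-11) P2(11-16) P3(16-19) P3(19-21) P3(21-22) P1(22-30) P2(30-38)

Derivation:
t=0-2: P1@Q0 runs 2, rem=13, quantum used, demote→Q1. Q0=[P2,P3] Q1=[P1] Q2=[]
t=2-4: P2@Q0 runs 2, rem=13, quantum used, demote→Q1. Q0=[P3] Q1=[P1,P2] Q2=[]
t=4-6: P3@Q0 runs 2, rem=6, quantum used, demote→Q1. Q0=[] Q1=[P1,P2,P3] Q2=[]
t=6-11: P1@Q1 runs 5, rem=8, quantum used, demote→Q2. Q0=[] Q1=[P2,P3] Q2=[P1]
t=11-16: P2@Q1 runs 5, rem=8, quantum used, demote→Q2. Q0=[] Q1=[P3] Q2=[P1,P2]
t=16-19: P3@Q1 runs 3, rem=3, I/O yield, promote→Q0. Q0=[P3] Q1=[] Q2=[P1,P2]
t=19-21: P3@Q0 runs 2, rem=1, quantum used, demote→Q1. Q0=[] Q1=[P3] Q2=[P1,P2]
t=21-22: P3@Q1 runs 1, rem=0, completes. Q0=[] Q1=[] Q2=[P1,P2]
t=22-30: P1@Q2 runs 8, rem=0, completes. Q0=[] Q1=[] Q2=[P2]
t=30-38: P2@Q2 runs 8, rem=0, completes. Q0=[] Q1=[] Q2=[]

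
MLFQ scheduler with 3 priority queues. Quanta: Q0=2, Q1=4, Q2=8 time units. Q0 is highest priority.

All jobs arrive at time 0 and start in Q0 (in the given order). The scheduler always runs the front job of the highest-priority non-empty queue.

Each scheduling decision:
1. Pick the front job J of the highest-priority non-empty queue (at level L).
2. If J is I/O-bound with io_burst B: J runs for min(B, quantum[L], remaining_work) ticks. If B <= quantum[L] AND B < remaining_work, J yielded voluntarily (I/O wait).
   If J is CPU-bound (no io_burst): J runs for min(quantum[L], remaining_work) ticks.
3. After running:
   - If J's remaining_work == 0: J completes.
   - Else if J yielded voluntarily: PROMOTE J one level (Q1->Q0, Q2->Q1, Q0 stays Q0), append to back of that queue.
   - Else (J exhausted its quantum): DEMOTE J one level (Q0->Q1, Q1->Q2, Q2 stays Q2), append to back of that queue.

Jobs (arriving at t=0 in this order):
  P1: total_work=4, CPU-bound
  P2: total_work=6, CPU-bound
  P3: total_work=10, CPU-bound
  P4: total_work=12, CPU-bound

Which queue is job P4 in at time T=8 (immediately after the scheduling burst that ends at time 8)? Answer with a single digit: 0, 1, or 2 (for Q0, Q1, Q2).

Answer: 1

Derivation:
t=0-2: P1@Q0 runs 2, rem=2, quantum used, demote→Q1. Q0=[P2,P3,P4] Q1=[P1] Q2=[]
t=2-4: P2@Q0 runs 2, rem=4, quantum used, demote→Q1. Q0=[P3,P4] Q1=[P1,P2] Q2=[]
t=4-6: P3@Q0 runs 2, rem=8, quantum used, demote→Q1. Q0=[P4] Q1=[P1,P2,P3] Q2=[]
t=6-8: P4@Q0 runs 2, rem=10, quantum used, demote→Q1. Q0=[] Q1=[P1,P2,P3,P4] Q2=[]
t=8-10: P1@Q1 runs 2, rem=0, completes. Q0=[] Q1=[P2,P3,P4] Q2=[]
t=10-14: P2@Q1 runs 4, rem=0, completes. Q0=[] Q1=[P3,P4] Q2=[]
t=14-18: P3@Q1 runs 4, rem=4, quantum used, demote→Q2. Q0=[] Q1=[P4] Q2=[P3]
t=18-22: P4@Q1 runs 4, rem=6, quantum used, demote→Q2. Q0=[] Q1=[] Q2=[P3,P4]
t=22-26: P3@Q2 runs 4, rem=0, completes. Q0=[] Q1=[] Q2=[P4]
t=26-32: P4@Q2 runs 6, rem=0, completes. Q0=[] Q1=[] Q2=[]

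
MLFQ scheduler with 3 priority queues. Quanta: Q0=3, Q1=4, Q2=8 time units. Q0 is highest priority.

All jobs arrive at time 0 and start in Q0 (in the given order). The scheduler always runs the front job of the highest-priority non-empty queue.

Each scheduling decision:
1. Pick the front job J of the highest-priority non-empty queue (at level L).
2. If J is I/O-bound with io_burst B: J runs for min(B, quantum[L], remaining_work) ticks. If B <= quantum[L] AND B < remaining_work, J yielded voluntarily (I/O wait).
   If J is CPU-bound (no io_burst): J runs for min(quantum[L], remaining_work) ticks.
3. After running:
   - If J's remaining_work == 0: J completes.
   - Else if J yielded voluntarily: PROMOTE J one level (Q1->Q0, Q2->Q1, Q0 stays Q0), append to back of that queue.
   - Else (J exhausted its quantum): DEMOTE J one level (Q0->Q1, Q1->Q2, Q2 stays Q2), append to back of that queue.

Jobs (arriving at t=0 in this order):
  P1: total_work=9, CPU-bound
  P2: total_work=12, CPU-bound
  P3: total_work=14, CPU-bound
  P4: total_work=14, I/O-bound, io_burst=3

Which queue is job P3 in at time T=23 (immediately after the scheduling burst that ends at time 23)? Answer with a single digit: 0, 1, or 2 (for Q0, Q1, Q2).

Answer: 1

Derivation:
t=0-3: P1@Q0 runs 3, rem=6, quantum used, demote→Q1. Q0=[P2,P3,P4] Q1=[P1] Q2=[]
t=3-6: P2@Q0 runs 3, rem=9, quantum used, demote→Q1. Q0=[P3,P4] Q1=[P1,P2] Q2=[]
t=6-9: P3@Q0 runs 3, rem=11, quantum used, demote→Q1. Q0=[P4] Q1=[P1,P2,P3] Q2=[]
t=9-12: P4@Q0 runs 3, rem=11, I/O yield, promote→Q0. Q0=[P4] Q1=[P1,P2,P3] Q2=[]
t=12-15: P4@Q0 runs 3, rem=8, I/O yield, promote→Q0. Q0=[P4] Q1=[P1,P2,P3] Q2=[]
t=15-18: P4@Q0 runs 3, rem=5, I/O yield, promote→Q0. Q0=[P4] Q1=[P1,P2,P3] Q2=[]
t=18-21: P4@Q0 runs 3, rem=2, I/O yield, promote→Q0. Q0=[P4] Q1=[P1,P2,P3] Q2=[]
t=21-23: P4@Q0 runs 2, rem=0, completes. Q0=[] Q1=[P1,P2,P3] Q2=[]
t=23-27: P1@Q1 runs 4, rem=2, quantum used, demote→Q2. Q0=[] Q1=[P2,P3] Q2=[P1]
t=27-31: P2@Q1 runs 4, rem=5, quantum used, demote→Q2. Q0=[] Q1=[P3] Q2=[P1,P2]
t=31-35: P3@Q1 runs 4, rem=7, quantum used, demote→Q2. Q0=[] Q1=[] Q2=[P1,P2,P3]
t=35-37: P1@Q2 runs 2, rem=0, completes. Q0=[] Q1=[] Q2=[P2,P3]
t=37-42: P2@Q2 runs 5, rem=0, completes. Q0=[] Q1=[] Q2=[P3]
t=42-49: P3@Q2 runs 7, rem=0, completes. Q0=[] Q1=[] Q2=[]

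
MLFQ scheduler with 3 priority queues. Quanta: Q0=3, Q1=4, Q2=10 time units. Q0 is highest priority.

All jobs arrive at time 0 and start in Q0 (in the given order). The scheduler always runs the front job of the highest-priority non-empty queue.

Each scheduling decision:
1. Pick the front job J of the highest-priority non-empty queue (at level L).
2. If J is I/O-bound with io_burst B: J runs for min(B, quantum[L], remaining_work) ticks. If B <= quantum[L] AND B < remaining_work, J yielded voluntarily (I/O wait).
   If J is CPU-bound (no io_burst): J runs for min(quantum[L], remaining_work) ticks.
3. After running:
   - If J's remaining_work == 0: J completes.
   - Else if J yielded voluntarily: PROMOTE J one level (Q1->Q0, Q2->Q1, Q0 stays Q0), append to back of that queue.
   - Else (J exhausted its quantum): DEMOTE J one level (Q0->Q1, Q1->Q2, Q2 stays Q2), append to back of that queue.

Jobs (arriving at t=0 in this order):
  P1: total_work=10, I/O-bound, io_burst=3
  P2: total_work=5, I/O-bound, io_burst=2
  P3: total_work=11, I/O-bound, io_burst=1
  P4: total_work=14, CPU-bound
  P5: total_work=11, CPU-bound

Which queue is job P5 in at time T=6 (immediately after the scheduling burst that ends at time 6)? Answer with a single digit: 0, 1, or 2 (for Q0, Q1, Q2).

Answer: 0

Derivation:
t=0-3: P1@Q0 runs 3, rem=7, I/O yield, promote→Q0. Q0=[P2,P3,P4,P5,P1] Q1=[] Q2=[]
t=3-5: P2@Q0 runs 2, rem=3, I/O yield, promote→Q0. Q0=[P3,P4,P5,P1,P2] Q1=[] Q2=[]
t=5-6: P3@Q0 runs 1, rem=10, I/O yield, promote→Q0. Q0=[P4,P5,P1,P2,P3] Q1=[] Q2=[]
t=6-9: P4@Q0 runs 3, rem=11, quantum used, demote→Q1. Q0=[P5,P1,P2,P3] Q1=[P4] Q2=[]
t=9-12: P5@Q0 runs 3, rem=8, quantum used, demote→Q1. Q0=[P1,P2,P3] Q1=[P4,P5] Q2=[]
t=12-15: P1@Q0 runs 3, rem=4, I/O yield, promote→Q0. Q0=[P2,P3,P1] Q1=[P4,P5] Q2=[]
t=15-17: P2@Q0 runs 2, rem=1, I/O yield, promote→Q0. Q0=[P3,P1,P2] Q1=[P4,P5] Q2=[]
t=17-18: P3@Q0 runs 1, rem=9, I/O yield, promote→Q0. Q0=[P1,P2,P3] Q1=[P4,P5] Q2=[]
t=18-21: P1@Q0 runs 3, rem=1, I/O yield, promote→Q0. Q0=[P2,P3,P1] Q1=[P4,P5] Q2=[]
t=21-22: P2@Q0 runs 1, rem=0, completes. Q0=[P3,P1] Q1=[P4,P5] Q2=[]
t=22-23: P3@Q0 runs 1, rem=8, I/O yield, promote→Q0. Q0=[P1,P3] Q1=[P4,P5] Q2=[]
t=23-24: P1@Q0 runs 1, rem=0, completes. Q0=[P3] Q1=[P4,P5] Q2=[]
t=24-25: P3@Q0 runs 1, rem=7, I/O yield, promote→Q0. Q0=[P3] Q1=[P4,P5] Q2=[]
t=25-26: P3@Q0 runs 1, rem=6, I/O yield, promote→Q0. Q0=[P3] Q1=[P4,P5] Q2=[]
t=26-27: P3@Q0 runs 1, rem=5, I/O yield, promote→Q0. Q0=[P3] Q1=[P4,P5] Q2=[]
t=27-28: P3@Q0 runs 1, rem=4, I/O yield, promote→Q0. Q0=[P3] Q1=[P4,P5] Q2=[]
t=28-29: P3@Q0 runs 1, rem=3, I/O yield, promote→Q0. Q0=[P3] Q1=[P4,P5] Q2=[]
t=29-30: P3@Q0 runs 1, rem=2, I/O yield, promote→Q0. Q0=[P3] Q1=[P4,P5] Q2=[]
t=30-31: P3@Q0 runs 1, rem=1, I/O yield, promote→Q0. Q0=[P3] Q1=[P4,P5] Q2=[]
t=31-32: P3@Q0 runs 1, rem=0, completes. Q0=[] Q1=[P4,P5] Q2=[]
t=32-36: P4@Q1 runs 4, rem=7, quantum used, demote→Q2. Q0=[] Q1=[P5] Q2=[P4]
t=36-40: P5@Q1 runs 4, rem=4, quantum used, demote→Q2. Q0=[] Q1=[] Q2=[P4,P5]
t=40-47: P4@Q2 runs 7, rem=0, completes. Q0=[] Q1=[] Q2=[P5]
t=47-51: P5@Q2 runs 4, rem=0, completes. Q0=[] Q1=[] Q2=[]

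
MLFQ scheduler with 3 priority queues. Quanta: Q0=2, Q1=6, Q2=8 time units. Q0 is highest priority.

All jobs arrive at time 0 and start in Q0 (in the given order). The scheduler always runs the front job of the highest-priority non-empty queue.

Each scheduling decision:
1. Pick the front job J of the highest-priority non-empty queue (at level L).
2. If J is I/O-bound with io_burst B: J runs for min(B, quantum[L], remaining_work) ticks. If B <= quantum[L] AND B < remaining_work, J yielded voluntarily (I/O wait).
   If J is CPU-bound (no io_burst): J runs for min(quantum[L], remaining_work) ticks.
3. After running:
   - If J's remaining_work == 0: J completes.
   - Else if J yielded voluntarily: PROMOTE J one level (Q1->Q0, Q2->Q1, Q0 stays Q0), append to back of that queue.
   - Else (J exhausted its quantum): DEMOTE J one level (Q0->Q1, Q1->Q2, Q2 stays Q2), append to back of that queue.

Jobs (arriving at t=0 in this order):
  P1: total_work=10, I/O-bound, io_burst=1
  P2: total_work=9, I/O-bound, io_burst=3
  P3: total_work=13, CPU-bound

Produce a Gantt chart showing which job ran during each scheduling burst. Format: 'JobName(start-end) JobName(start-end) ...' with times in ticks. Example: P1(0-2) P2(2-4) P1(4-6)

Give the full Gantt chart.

Answer: P1(0-1) P2(1-3) P3(3-5) P1(5-6) P1(6-7) P1(7-8) P1(8-9) P1(9-10) P1(10-11) P1(11-12) P1(12-13) P1(13-14) P2(14-17) P2(17-19) P3(19-25) P2(25-27) P3(27-32)

Derivation:
t=0-1: P1@Q0 runs 1, rem=9, I/O yield, promote→Q0. Q0=[P2,P3,P1] Q1=[] Q2=[]
t=1-3: P2@Q0 runs 2, rem=7, quantum used, demote→Q1. Q0=[P3,P1] Q1=[P2] Q2=[]
t=3-5: P3@Q0 runs 2, rem=11, quantum used, demote→Q1. Q0=[P1] Q1=[P2,P3] Q2=[]
t=5-6: P1@Q0 runs 1, rem=8, I/O yield, promote→Q0. Q0=[P1] Q1=[P2,P3] Q2=[]
t=6-7: P1@Q0 runs 1, rem=7, I/O yield, promote→Q0. Q0=[P1] Q1=[P2,P3] Q2=[]
t=7-8: P1@Q0 runs 1, rem=6, I/O yield, promote→Q0. Q0=[P1] Q1=[P2,P3] Q2=[]
t=8-9: P1@Q0 runs 1, rem=5, I/O yield, promote→Q0. Q0=[P1] Q1=[P2,P3] Q2=[]
t=9-10: P1@Q0 runs 1, rem=4, I/O yield, promote→Q0. Q0=[P1] Q1=[P2,P3] Q2=[]
t=10-11: P1@Q0 runs 1, rem=3, I/O yield, promote→Q0. Q0=[P1] Q1=[P2,P3] Q2=[]
t=11-12: P1@Q0 runs 1, rem=2, I/O yield, promote→Q0. Q0=[P1] Q1=[P2,P3] Q2=[]
t=12-13: P1@Q0 runs 1, rem=1, I/O yield, promote→Q0. Q0=[P1] Q1=[P2,P3] Q2=[]
t=13-14: P1@Q0 runs 1, rem=0, completes. Q0=[] Q1=[P2,P3] Q2=[]
t=14-17: P2@Q1 runs 3, rem=4, I/O yield, promote→Q0. Q0=[P2] Q1=[P3] Q2=[]
t=17-19: P2@Q0 runs 2, rem=2, quantum used, demote→Q1. Q0=[] Q1=[P3,P2] Q2=[]
t=19-25: P3@Q1 runs 6, rem=5, quantum used, demote→Q2. Q0=[] Q1=[P2] Q2=[P3]
t=25-27: P2@Q1 runs 2, rem=0, completes. Q0=[] Q1=[] Q2=[P3]
t=27-32: P3@Q2 runs 5, rem=0, completes. Q0=[] Q1=[] Q2=[]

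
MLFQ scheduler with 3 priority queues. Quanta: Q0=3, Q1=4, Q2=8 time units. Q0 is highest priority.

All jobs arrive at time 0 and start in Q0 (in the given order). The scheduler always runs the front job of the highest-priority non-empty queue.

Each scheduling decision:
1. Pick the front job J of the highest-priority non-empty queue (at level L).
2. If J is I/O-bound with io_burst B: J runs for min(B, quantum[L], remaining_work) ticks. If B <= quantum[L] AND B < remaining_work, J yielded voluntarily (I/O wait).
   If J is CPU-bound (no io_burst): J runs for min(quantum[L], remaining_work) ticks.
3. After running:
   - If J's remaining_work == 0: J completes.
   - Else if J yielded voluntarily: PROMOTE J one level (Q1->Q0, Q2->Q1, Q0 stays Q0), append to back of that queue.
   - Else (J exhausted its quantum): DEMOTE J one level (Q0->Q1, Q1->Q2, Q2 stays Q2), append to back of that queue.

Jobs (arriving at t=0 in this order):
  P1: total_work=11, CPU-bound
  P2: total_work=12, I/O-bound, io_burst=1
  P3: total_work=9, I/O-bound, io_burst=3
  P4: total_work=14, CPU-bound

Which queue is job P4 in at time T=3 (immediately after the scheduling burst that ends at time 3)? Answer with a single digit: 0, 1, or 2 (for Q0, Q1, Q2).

t=0-3: P1@Q0 runs 3, rem=8, quantum used, demote→Q1. Q0=[P2,P3,P4] Q1=[P1] Q2=[]
t=3-4: P2@Q0 runs 1, rem=11, I/O yield, promote→Q0. Q0=[P3,P4,P2] Q1=[P1] Q2=[]
t=4-7: P3@Q0 runs 3, rem=6, I/O yield, promote→Q0. Q0=[P4,P2,P3] Q1=[P1] Q2=[]
t=7-10: P4@Q0 runs 3, rem=11, quantum used, demote→Q1. Q0=[P2,P3] Q1=[P1,P4] Q2=[]
t=10-11: P2@Q0 runs 1, rem=10, I/O yield, promote→Q0. Q0=[P3,P2] Q1=[P1,P4] Q2=[]
t=11-14: P3@Q0 runs 3, rem=3, I/O yield, promote→Q0. Q0=[P2,P3] Q1=[P1,P4] Q2=[]
t=14-15: P2@Q0 runs 1, rem=9, I/O yield, promote→Q0. Q0=[P3,P2] Q1=[P1,P4] Q2=[]
t=15-18: P3@Q0 runs 3, rem=0, completes. Q0=[P2] Q1=[P1,P4] Q2=[]
t=18-19: P2@Q0 runs 1, rem=8, I/O yield, promote→Q0. Q0=[P2] Q1=[P1,P4] Q2=[]
t=19-20: P2@Q0 runs 1, rem=7, I/O yield, promote→Q0. Q0=[P2] Q1=[P1,P4] Q2=[]
t=20-21: P2@Q0 runs 1, rem=6, I/O yield, promote→Q0. Q0=[P2] Q1=[P1,P4] Q2=[]
t=21-22: P2@Q0 runs 1, rem=5, I/O yield, promote→Q0. Q0=[P2] Q1=[P1,P4] Q2=[]
t=22-23: P2@Q0 runs 1, rem=4, I/O yield, promote→Q0. Q0=[P2] Q1=[P1,P4] Q2=[]
t=23-24: P2@Q0 runs 1, rem=3, I/O yield, promote→Q0. Q0=[P2] Q1=[P1,P4] Q2=[]
t=24-25: P2@Q0 runs 1, rem=2, I/O yield, promote→Q0. Q0=[P2] Q1=[P1,P4] Q2=[]
t=25-26: P2@Q0 runs 1, rem=1, I/O yield, promote→Q0. Q0=[P2] Q1=[P1,P4] Q2=[]
t=26-27: P2@Q0 runs 1, rem=0, completes. Q0=[] Q1=[P1,P4] Q2=[]
t=27-31: P1@Q1 runs 4, rem=4, quantum used, demote→Q2. Q0=[] Q1=[P4] Q2=[P1]
t=31-35: P4@Q1 runs 4, rem=7, quantum used, demote→Q2. Q0=[] Q1=[] Q2=[P1,P4]
t=35-39: P1@Q2 runs 4, rem=0, completes. Q0=[] Q1=[] Q2=[P4]
t=39-46: P4@Q2 runs 7, rem=0, completes. Q0=[] Q1=[] Q2=[]

Answer: 0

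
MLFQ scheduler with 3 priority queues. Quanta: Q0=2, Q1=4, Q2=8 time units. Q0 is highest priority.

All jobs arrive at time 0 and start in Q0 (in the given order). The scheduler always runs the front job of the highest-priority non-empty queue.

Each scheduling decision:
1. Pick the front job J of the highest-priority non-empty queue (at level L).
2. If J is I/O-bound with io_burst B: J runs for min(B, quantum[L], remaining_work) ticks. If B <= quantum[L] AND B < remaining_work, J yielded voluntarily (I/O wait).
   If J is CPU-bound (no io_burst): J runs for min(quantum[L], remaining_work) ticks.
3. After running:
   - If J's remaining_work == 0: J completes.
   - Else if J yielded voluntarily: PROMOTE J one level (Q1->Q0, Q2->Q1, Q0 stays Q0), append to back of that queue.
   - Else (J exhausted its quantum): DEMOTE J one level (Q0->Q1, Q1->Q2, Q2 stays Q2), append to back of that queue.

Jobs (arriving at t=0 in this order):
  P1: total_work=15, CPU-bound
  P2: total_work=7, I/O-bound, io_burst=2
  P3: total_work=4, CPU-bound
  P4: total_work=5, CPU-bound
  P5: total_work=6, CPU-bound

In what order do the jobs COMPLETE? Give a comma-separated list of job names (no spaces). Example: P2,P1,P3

t=0-2: P1@Q0 runs 2, rem=13, quantum used, demote→Q1. Q0=[P2,P3,P4,P5] Q1=[P1] Q2=[]
t=2-4: P2@Q0 runs 2, rem=5, I/O yield, promote→Q0. Q0=[P3,P4,P5,P2] Q1=[P1] Q2=[]
t=4-6: P3@Q0 runs 2, rem=2, quantum used, demote→Q1. Q0=[P4,P5,P2] Q1=[P1,P3] Q2=[]
t=6-8: P4@Q0 runs 2, rem=3, quantum used, demote→Q1. Q0=[P5,P2] Q1=[P1,P3,P4] Q2=[]
t=8-10: P5@Q0 runs 2, rem=4, quantum used, demote→Q1. Q0=[P2] Q1=[P1,P3,P4,P5] Q2=[]
t=10-12: P2@Q0 runs 2, rem=3, I/O yield, promote→Q0. Q0=[P2] Q1=[P1,P3,P4,P5] Q2=[]
t=12-14: P2@Q0 runs 2, rem=1, I/O yield, promote→Q0. Q0=[P2] Q1=[P1,P3,P4,P5] Q2=[]
t=14-15: P2@Q0 runs 1, rem=0, completes. Q0=[] Q1=[P1,P3,P4,P5] Q2=[]
t=15-19: P1@Q1 runs 4, rem=9, quantum used, demote→Q2. Q0=[] Q1=[P3,P4,P5] Q2=[P1]
t=19-21: P3@Q1 runs 2, rem=0, completes. Q0=[] Q1=[P4,P5] Q2=[P1]
t=21-24: P4@Q1 runs 3, rem=0, completes. Q0=[] Q1=[P5] Q2=[P1]
t=24-28: P5@Q1 runs 4, rem=0, completes. Q0=[] Q1=[] Q2=[P1]
t=28-36: P1@Q2 runs 8, rem=1, quantum used, demote→Q2. Q0=[] Q1=[] Q2=[P1]
t=36-37: P1@Q2 runs 1, rem=0, completes. Q0=[] Q1=[] Q2=[]

Answer: P2,P3,P4,P5,P1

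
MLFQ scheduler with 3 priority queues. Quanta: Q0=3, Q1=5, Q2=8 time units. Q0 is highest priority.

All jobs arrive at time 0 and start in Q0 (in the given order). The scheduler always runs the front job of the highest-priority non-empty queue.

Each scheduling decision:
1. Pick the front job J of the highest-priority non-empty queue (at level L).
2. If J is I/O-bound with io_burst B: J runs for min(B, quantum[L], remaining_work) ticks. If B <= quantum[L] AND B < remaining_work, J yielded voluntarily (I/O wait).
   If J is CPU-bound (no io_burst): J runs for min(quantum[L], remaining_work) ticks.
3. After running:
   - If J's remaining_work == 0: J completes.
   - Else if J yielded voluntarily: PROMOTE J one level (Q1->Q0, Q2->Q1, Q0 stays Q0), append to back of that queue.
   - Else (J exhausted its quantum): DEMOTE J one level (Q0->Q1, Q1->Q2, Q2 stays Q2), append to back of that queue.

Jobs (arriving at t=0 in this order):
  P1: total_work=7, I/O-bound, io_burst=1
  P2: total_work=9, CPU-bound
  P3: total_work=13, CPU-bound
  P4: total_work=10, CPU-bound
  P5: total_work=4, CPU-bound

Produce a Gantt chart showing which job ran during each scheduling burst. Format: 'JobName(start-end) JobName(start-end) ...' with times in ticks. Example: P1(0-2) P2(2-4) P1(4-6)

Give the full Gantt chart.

Answer: P1(0-1) P2(1-4) P3(4-7) P4(7-10) P5(10-13) P1(13-14) P1(14-15) P1(15-16) P1(16-17) P1(17-18) P1(18-19) P2(19-24) P3(24-29) P4(29-34) P5(34-35) P2(35-36) P3(36-41) P4(41-43)

Derivation:
t=0-1: P1@Q0 runs 1, rem=6, I/O yield, promote→Q0. Q0=[P2,P3,P4,P5,P1] Q1=[] Q2=[]
t=1-4: P2@Q0 runs 3, rem=6, quantum used, demote→Q1. Q0=[P3,P4,P5,P1] Q1=[P2] Q2=[]
t=4-7: P3@Q0 runs 3, rem=10, quantum used, demote→Q1. Q0=[P4,P5,P1] Q1=[P2,P3] Q2=[]
t=7-10: P4@Q0 runs 3, rem=7, quantum used, demote→Q1. Q0=[P5,P1] Q1=[P2,P3,P4] Q2=[]
t=10-13: P5@Q0 runs 3, rem=1, quantum used, demote→Q1. Q0=[P1] Q1=[P2,P3,P4,P5] Q2=[]
t=13-14: P1@Q0 runs 1, rem=5, I/O yield, promote→Q0. Q0=[P1] Q1=[P2,P3,P4,P5] Q2=[]
t=14-15: P1@Q0 runs 1, rem=4, I/O yield, promote→Q0. Q0=[P1] Q1=[P2,P3,P4,P5] Q2=[]
t=15-16: P1@Q0 runs 1, rem=3, I/O yield, promote→Q0. Q0=[P1] Q1=[P2,P3,P4,P5] Q2=[]
t=16-17: P1@Q0 runs 1, rem=2, I/O yield, promote→Q0. Q0=[P1] Q1=[P2,P3,P4,P5] Q2=[]
t=17-18: P1@Q0 runs 1, rem=1, I/O yield, promote→Q0. Q0=[P1] Q1=[P2,P3,P4,P5] Q2=[]
t=18-19: P1@Q0 runs 1, rem=0, completes. Q0=[] Q1=[P2,P3,P4,P5] Q2=[]
t=19-24: P2@Q1 runs 5, rem=1, quantum used, demote→Q2. Q0=[] Q1=[P3,P4,P5] Q2=[P2]
t=24-29: P3@Q1 runs 5, rem=5, quantum used, demote→Q2. Q0=[] Q1=[P4,P5] Q2=[P2,P3]
t=29-34: P4@Q1 runs 5, rem=2, quantum used, demote→Q2. Q0=[] Q1=[P5] Q2=[P2,P3,P4]
t=34-35: P5@Q1 runs 1, rem=0, completes. Q0=[] Q1=[] Q2=[P2,P3,P4]
t=35-36: P2@Q2 runs 1, rem=0, completes. Q0=[] Q1=[] Q2=[P3,P4]
t=36-41: P3@Q2 runs 5, rem=0, completes. Q0=[] Q1=[] Q2=[P4]
t=41-43: P4@Q2 runs 2, rem=0, completes. Q0=[] Q1=[] Q2=[]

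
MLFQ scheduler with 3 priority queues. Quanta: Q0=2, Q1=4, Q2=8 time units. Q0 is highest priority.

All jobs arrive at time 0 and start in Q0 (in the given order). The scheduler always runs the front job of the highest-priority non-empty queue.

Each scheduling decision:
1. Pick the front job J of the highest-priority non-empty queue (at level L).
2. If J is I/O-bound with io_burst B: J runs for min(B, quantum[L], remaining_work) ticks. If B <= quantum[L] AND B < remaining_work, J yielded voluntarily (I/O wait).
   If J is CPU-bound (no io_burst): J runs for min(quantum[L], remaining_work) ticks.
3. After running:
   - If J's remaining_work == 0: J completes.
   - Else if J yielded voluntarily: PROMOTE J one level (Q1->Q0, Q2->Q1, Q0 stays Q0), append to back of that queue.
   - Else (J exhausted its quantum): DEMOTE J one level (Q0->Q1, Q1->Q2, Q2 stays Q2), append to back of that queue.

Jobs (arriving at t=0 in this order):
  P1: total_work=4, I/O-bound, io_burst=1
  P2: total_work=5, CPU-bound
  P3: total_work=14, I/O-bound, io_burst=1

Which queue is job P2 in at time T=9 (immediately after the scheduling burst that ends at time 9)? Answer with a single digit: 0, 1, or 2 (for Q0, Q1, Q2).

Answer: 1

Derivation:
t=0-1: P1@Q0 runs 1, rem=3, I/O yield, promote→Q0. Q0=[P2,P3,P1] Q1=[] Q2=[]
t=1-3: P2@Q0 runs 2, rem=3, quantum used, demote→Q1. Q0=[P3,P1] Q1=[P2] Q2=[]
t=3-4: P3@Q0 runs 1, rem=13, I/O yield, promote→Q0. Q0=[P1,P3] Q1=[P2] Q2=[]
t=4-5: P1@Q0 runs 1, rem=2, I/O yield, promote→Q0. Q0=[P3,P1] Q1=[P2] Q2=[]
t=5-6: P3@Q0 runs 1, rem=12, I/O yield, promote→Q0. Q0=[P1,P3] Q1=[P2] Q2=[]
t=6-7: P1@Q0 runs 1, rem=1, I/O yield, promote→Q0. Q0=[P3,P1] Q1=[P2] Q2=[]
t=7-8: P3@Q0 runs 1, rem=11, I/O yield, promote→Q0. Q0=[P1,P3] Q1=[P2] Q2=[]
t=8-9: P1@Q0 runs 1, rem=0, completes. Q0=[P3] Q1=[P2] Q2=[]
t=9-10: P3@Q0 runs 1, rem=10, I/O yield, promote→Q0. Q0=[P3] Q1=[P2] Q2=[]
t=10-11: P3@Q0 runs 1, rem=9, I/O yield, promote→Q0. Q0=[P3] Q1=[P2] Q2=[]
t=11-12: P3@Q0 runs 1, rem=8, I/O yield, promote→Q0. Q0=[P3] Q1=[P2] Q2=[]
t=12-13: P3@Q0 runs 1, rem=7, I/O yield, promote→Q0. Q0=[P3] Q1=[P2] Q2=[]
t=13-14: P3@Q0 runs 1, rem=6, I/O yield, promote→Q0. Q0=[P3] Q1=[P2] Q2=[]
t=14-15: P3@Q0 runs 1, rem=5, I/O yield, promote→Q0. Q0=[P3] Q1=[P2] Q2=[]
t=15-16: P3@Q0 runs 1, rem=4, I/O yield, promote→Q0. Q0=[P3] Q1=[P2] Q2=[]
t=16-17: P3@Q0 runs 1, rem=3, I/O yield, promote→Q0. Q0=[P3] Q1=[P2] Q2=[]
t=17-18: P3@Q0 runs 1, rem=2, I/O yield, promote→Q0. Q0=[P3] Q1=[P2] Q2=[]
t=18-19: P3@Q0 runs 1, rem=1, I/O yield, promote→Q0. Q0=[P3] Q1=[P2] Q2=[]
t=19-20: P3@Q0 runs 1, rem=0, completes. Q0=[] Q1=[P2] Q2=[]
t=20-23: P2@Q1 runs 3, rem=0, completes. Q0=[] Q1=[] Q2=[]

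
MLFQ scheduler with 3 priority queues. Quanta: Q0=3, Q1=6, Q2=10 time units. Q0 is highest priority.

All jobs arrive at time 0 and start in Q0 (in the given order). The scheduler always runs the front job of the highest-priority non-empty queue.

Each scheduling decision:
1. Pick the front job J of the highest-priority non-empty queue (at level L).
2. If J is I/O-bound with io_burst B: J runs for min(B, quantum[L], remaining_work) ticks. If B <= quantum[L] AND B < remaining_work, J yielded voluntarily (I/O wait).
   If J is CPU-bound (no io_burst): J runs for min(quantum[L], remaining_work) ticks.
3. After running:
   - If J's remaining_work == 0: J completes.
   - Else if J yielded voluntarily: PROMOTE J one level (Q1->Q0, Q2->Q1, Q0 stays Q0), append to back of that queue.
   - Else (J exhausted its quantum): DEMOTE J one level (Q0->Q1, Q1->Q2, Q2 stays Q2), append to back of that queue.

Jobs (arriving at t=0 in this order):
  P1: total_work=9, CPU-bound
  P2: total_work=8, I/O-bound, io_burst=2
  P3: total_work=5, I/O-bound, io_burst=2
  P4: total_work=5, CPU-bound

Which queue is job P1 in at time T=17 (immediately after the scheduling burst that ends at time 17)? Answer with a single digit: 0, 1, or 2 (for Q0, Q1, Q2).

Answer: 1

Derivation:
t=0-3: P1@Q0 runs 3, rem=6, quantum used, demote→Q1. Q0=[P2,P3,P4] Q1=[P1] Q2=[]
t=3-5: P2@Q0 runs 2, rem=6, I/O yield, promote→Q0. Q0=[P3,P4,P2] Q1=[P1] Q2=[]
t=5-7: P3@Q0 runs 2, rem=3, I/O yield, promote→Q0. Q0=[P4,P2,P3] Q1=[P1] Q2=[]
t=7-10: P4@Q0 runs 3, rem=2, quantum used, demote→Q1. Q0=[P2,P3] Q1=[P1,P4] Q2=[]
t=10-12: P2@Q0 runs 2, rem=4, I/O yield, promote→Q0. Q0=[P3,P2] Q1=[P1,P4] Q2=[]
t=12-14: P3@Q0 runs 2, rem=1, I/O yield, promote→Q0. Q0=[P2,P3] Q1=[P1,P4] Q2=[]
t=14-16: P2@Q0 runs 2, rem=2, I/O yield, promote→Q0. Q0=[P3,P2] Q1=[P1,P4] Q2=[]
t=16-17: P3@Q0 runs 1, rem=0, completes. Q0=[P2] Q1=[P1,P4] Q2=[]
t=17-19: P2@Q0 runs 2, rem=0, completes. Q0=[] Q1=[P1,P4] Q2=[]
t=19-25: P1@Q1 runs 6, rem=0, completes. Q0=[] Q1=[P4] Q2=[]
t=25-27: P4@Q1 runs 2, rem=0, completes. Q0=[] Q1=[] Q2=[]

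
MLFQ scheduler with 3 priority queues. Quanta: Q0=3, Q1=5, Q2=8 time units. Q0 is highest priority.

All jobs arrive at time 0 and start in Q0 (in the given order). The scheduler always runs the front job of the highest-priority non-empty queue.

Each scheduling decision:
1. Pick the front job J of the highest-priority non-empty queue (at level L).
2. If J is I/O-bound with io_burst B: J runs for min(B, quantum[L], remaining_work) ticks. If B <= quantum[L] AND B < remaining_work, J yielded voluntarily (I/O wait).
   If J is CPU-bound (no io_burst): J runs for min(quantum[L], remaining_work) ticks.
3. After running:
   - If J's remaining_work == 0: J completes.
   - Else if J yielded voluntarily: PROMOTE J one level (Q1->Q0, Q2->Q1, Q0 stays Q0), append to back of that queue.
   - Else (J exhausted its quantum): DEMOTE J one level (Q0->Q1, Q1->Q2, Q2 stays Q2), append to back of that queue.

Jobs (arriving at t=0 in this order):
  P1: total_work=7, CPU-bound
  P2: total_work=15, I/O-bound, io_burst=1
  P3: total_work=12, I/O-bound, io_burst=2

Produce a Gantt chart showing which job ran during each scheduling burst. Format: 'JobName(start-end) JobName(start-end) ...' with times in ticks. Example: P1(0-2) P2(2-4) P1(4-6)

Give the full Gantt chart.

t=0-3: P1@Q0 runs 3, rem=4, quantum used, demote→Q1. Q0=[P2,P3] Q1=[P1] Q2=[]
t=3-4: P2@Q0 runs 1, rem=14, I/O yield, promote→Q0. Q0=[P3,P2] Q1=[P1] Q2=[]
t=4-6: P3@Q0 runs 2, rem=10, I/O yield, promote→Q0. Q0=[P2,P3] Q1=[P1] Q2=[]
t=6-7: P2@Q0 runs 1, rem=13, I/O yield, promote→Q0. Q0=[P3,P2] Q1=[P1] Q2=[]
t=7-9: P3@Q0 runs 2, rem=8, I/O yield, promote→Q0. Q0=[P2,P3] Q1=[P1] Q2=[]
t=9-10: P2@Q0 runs 1, rem=12, I/O yield, promote→Q0. Q0=[P3,P2] Q1=[P1] Q2=[]
t=10-12: P3@Q0 runs 2, rem=6, I/O yield, promote→Q0. Q0=[P2,P3] Q1=[P1] Q2=[]
t=12-13: P2@Q0 runs 1, rem=11, I/O yield, promote→Q0. Q0=[P3,P2] Q1=[P1] Q2=[]
t=13-15: P3@Q0 runs 2, rem=4, I/O yield, promote→Q0. Q0=[P2,P3] Q1=[P1] Q2=[]
t=15-16: P2@Q0 runs 1, rem=10, I/O yield, promote→Q0. Q0=[P3,P2] Q1=[P1] Q2=[]
t=16-18: P3@Q0 runs 2, rem=2, I/O yield, promote→Q0. Q0=[P2,P3] Q1=[P1] Q2=[]
t=18-19: P2@Q0 runs 1, rem=9, I/O yield, promote→Q0. Q0=[P3,P2] Q1=[P1] Q2=[]
t=19-21: P3@Q0 runs 2, rem=0, completes. Q0=[P2] Q1=[P1] Q2=[]
t=21-22: P2@Q0 runs 1, rem=8, I/O yield, promote→Q0. Q0=[P2] Q1=[P1] Q2=[]
t=22-23: P2@Q0 runs 1, rem=7, I/O yield, promote→Q0. Q0=[P2] Q1=[P1] Q2=[]
t=23-24: P2@Q0 runs 1, rem=6, I/O yield, promote→Q0. Q0=[P2] Q1=[P1] Q2=[]
t=24-25: P2@Q0 runs 1, rem=5, I/O yield, promote→Q0. Q0=[P2] Q1=[P1] Q2=[]
t=25-26: P2@Q0 runs 1, rem=4, I/O yield, promote→Q0. Q0=[P2] Q1=[P1] Q2=[]
t=26-27: P2@Q0 runs 1, rem=3, I/O yield, promote→Q0. Q0=[P2] Q1=[P1] Q2=[]
t=27-28: P2@Q0 runs 1, rem=2, I/O yield, promote→Q0. Q0=[P2] Q1=[P1] Q2=[]
t=28-29: P2@Q0 runs 1, rem=1, I/O yield, promote→Q0. Q0=[P2] Q1=[P1] Q2=[]
t=29-30: P2@Q0 runs 1, rem=0, completes. Q0=[] Q1=[P1] Q2=[]
t=30-34: P1@Q1 runs 4, rem=0, completes. Q0=[] Q1=[] Q2=[]

Answer: P1(0-3) P2(3-4) P3(4-6) P2(6-7) P3(7-9) P2(9-10) P3(10-12) P2(12-13) P3(13-15) P2(15-16) P3(16-18) P2(18-19) P3(19-21) P2(21-22) P2(22-23) P2(23-24) P2(24-25) P2(25-26) P2(26-27) P2(27-28) P2(28-29) P2(29-30) P1(30-34)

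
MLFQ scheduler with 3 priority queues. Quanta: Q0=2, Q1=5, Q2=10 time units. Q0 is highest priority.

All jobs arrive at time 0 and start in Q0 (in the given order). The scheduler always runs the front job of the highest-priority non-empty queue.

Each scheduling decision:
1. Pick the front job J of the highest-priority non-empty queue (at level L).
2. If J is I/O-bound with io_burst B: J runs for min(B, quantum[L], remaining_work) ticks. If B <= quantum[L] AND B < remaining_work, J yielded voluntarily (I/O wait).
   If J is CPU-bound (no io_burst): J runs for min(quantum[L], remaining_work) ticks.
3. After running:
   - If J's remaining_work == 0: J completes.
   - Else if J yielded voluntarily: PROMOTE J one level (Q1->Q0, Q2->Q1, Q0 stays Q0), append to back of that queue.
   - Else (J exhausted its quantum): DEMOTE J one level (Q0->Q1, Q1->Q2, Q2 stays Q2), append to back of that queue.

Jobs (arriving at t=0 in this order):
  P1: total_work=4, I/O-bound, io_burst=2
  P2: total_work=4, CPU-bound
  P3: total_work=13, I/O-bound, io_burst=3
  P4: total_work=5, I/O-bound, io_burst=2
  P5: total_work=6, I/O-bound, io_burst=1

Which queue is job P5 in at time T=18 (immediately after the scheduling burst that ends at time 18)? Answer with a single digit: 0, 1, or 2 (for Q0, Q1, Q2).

Answer: 0

Derivation:
t=0-2: P1@Q0 runs 2, rem=2, I/O yield, promote→Q0. Q0=[P2,P3,P4,P5,P1] Q1=[] Q2=[]
t=2-4: P2@Q0 runs 2, rem=2, quantum used, demote→Q1. Q0=[P3,P4,P5,P1] Q1=[P2] Q2=[]
t=4-6: P3@Q0 runs 2, rem=11, quantum used, demote→Q1. Q0=[P4,P5,P1] Q1=[P2,P3] Q2=[]
t=6-8: P4@Q0 runs 2, rem=3, I/O yield, promote→Q0. Q0=[P5,P1,P4] Q1=[P2,P3] Q2=[]
t=8-9: P5@Q0 runs 1, rem=5, I/O yield, promote→Q0. Q0=[P1,P4,P5] Q1=[P2,P3] Q2=[]
t=9-11: P1@Q0 runs 2, rem=0, completes. Q0=[P4,P5] Q1=[P2,P3] Q2=[]
t=11-13: P4@Q0 runs 2, rem=1, I/O yield, promote→Q0. Q0=[P5,P4] Q1=[P2,P3] Q2=[]
t=13-14: P5@Q0 runs 1, rem=4, I/O yield, promote→Q0. Q0=[P4,P5] Q1=[P2,P3] Q2=[]
t=14-15: P4@Q0 runs 1, rem=0, completes. Q0=[P5] Q1=[P2,P3] Q2=[]
t=15-16: P5@Q0 runs 1, rem=3, I/O yield, promote→Q0. Q0=[P5] Q1=[P2,P3] Q2=[]
t=16-17: P5@Q0 runs 1, rem=2, I/O yield, promote→Q0. Q0=[P5] Q1=[P2,P3] Q2=[]
t=17-18: P5@Q0 runs 1, rem=1, I/O yield, promote→Q0. Q0=[P5] Q1=[P2,P3] Q2=[]
t=18-19: P5@Q0 runs 1, rem=0, completes. Q0=[] Q1=[P2,P3] Q2=[]
t=19-21: P2@Q1 runs 2, rem=0, completes. Q0=[] Q1=[P3] Q2=[]
t=21-24: P3@Q1 runs 3, rem=8, I/O yield, promote→Q0. Q0=[P3] Q1=[] Q2=[]
t=24-26: P3@Q0 runs 2, rem=6, quantum used, demote→Q1. Q0=[] Q1=[P3] Q2=[]
t=26-29: P3@Q1 runs 3, rem=3, I/O yield, promote→Q0. Q0=[P3] Q1=[] Q2=[]
t=29-31: P3@Q0 runs 2, rem=1, quantum used, demote→Q1. Q0=[] Q1=[P3] Q2=[]
t=31-32: P3@Q1 runs 1, rem=0, completes. Q0=[] Q1=[] Q2=[]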